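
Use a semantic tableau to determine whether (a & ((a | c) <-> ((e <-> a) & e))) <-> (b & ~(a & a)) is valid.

Not valid

Assume the negation and expand:
Initial set: {~((a & ((a | c) <-> ((e <-> a) & e))) <-> (b & ~(a & a)))}.
~((a & ((a | c) <-> ((e <-> a) & e))) <-> (b & ~(a & a))): β-rule — branch into (a & ((a | c) <-> ((e <-> a) & e))), ~(b & ~(a & a))  //  ~(a & ((a | c) <-> ((e <-> a) & e))), (b & ~(a & a)).
  branch 1 (add (a & ((a | c) <-> ((e <-> a) & e))), ~(b & ~(a & a))):
    (a & ((a | c) <-> ((e <-> a) & e))): α-rule — add a, ((a | c) <-> ((e <-> a) & e)).
    ~(b & ~(a & a)): β-rule — branch into ~b  //  ~~(a & a).
      branch 1.1 (add ~b):
        ((a | c) <-> ((e <-> a) & e)): β-rule — branch into (a | c), ((e <-> a) & e)  //  ~(a | c), ~((e <-> a) & e).
          branch 1.1.1 (add (a | c), ((e <-> a) & e)):
            ((e <-> a) & e): α-rule — add (e <-> a), e.
            (a | c): β-rule — branch into a  //  c.
              branch 1.1.1.1 (add a):
                (e <-> a): β-rule — branch into e, a  //  ~e, ~a.
                  branch 1.1.1.1.1 (add e, a):
                    ○ open, literals {a=1, b=0, e=1}.
                  branch 1.1.1.1.2 (add ~e, ~a):
                    × closes — contains both e and ~e.
              branch 1.1.1.2 (add c):
                (e <-> a): β-rule — branch into e, a  //  ~e, ~a.
                  branch 1.1.1.2.1 (add e, a):
                    ○ open, literals {a=1, b=0, c=1, e=1}.
                  branch 1.1.1.2.2 (add ~e, ~a):
                    × closes — contains both e and ~e.
          branch 1.1.2 (add ~(a | c), ~((e <-> a) & e)):
            ~(a | c): α-rule — add ~a, ~c.
            × closes — contains both a and ~a.
      branch 1.2 (add ~~(a & a)):
        ~~(a & a): α-rule — add a, a.
        ((a | c) <-> ((e <-> a) & e)): β-rule — branch into (a | c), ((e <-> a) & e)  //  ~(a | c), ~((e <-> a) & e).
          branch 1.2.1 (add (a | c), ((e <-> a) & e)):
            ((e <-> a) & e): α-rule — add (e <-> a), e.
            (a | c): β-rule — branch into a  //  c.
              branch 1.2.1.1 (add a):
                (e <-> a): β-rule — branch into e, a  //  ~e, ~a.
                  branch 1.2.1.1.1 (add e, a):
                    ○ open, literals {a=1, e=1}.
                  branch 1.2.1.1.2 (add ~e, ~a):
                    × closes — contains both e and ~e.
              branch 1.2.1.2 (add c):
                (e <-> a): β-rule — branch into e, a  //  ~e, ~a.
                  branch 1.2.1.2.1 (add e, a):
                    ○ open, literals {a=1, c=1, e=1}.
                  branch 1.2.1.2.2 (add ~e, ~a):
                    × closes — contains both e and ~e.
          branch 1.2.2 (add ~(a | c), ~((e <-> a) & e)):
            ~(a | c): α-rule — add ~a, ~c.
            × closes — contains both a and ~a.
  branch 2 (add ~(a & ((a | c) <-> ((e <-> a) & e))), (b & ~(a & a))):
    (b & ~(a & a)): α-rule — add b, ~(a & a).
    ~(a & ((a | c) <-> ((e <-> a) & e))): β-rule — branch into ~a  //  ~((a | c) <-> ((e <-> a) & e)).
      branch 2.1 (add ~a):
        ~(a & a): β-rule — branch into ~a  //  ~a.
          branch 2.1.1 (add ~a):
            ○ open, literals {a=0, b=1}.
          branch 2.1.2 (add ~a):
            ○ open, literals {a=0, b=1}.
      branch 2.2 (add ~((a | c) <-> ((e <-> a) & e))):
        ~(a & a): β-rule — branch into ~a  //  ~a.
          branch 2.2.1 (add ~a):
            ~((a | c) <-> ((e <-> a) & e)): β-rule — branch into (a | c), ~((e <-> a) & e)  //  ~(a | c), ((e <-> a) & e).
              branch 2.2.1.1 (add (a | c), ~((e <-> a) & e)):
                (a | c): β-rule — branch into a  //  c.
                  branch 2.2.1.1.1 (add a):
                    × closes — contains both a and ~a.
                  branch 2.2.1.1.2 (add c):
                    ~((e <-> a) & e): β-rule — branch into ~(e <-> a)  //  ~e.
                      branch 2.2.1.1.2.1 (add ~(e <-> a)):
                        ~(e <-> a): β-rule — branch into e, ~a  //  ~e, a.
                          branch 2.2.1.1.2.1.1 (add e, ~a):
                            ○ open, literals {a=0, b=1, c=1, e=1}.
                          branch 2.2.1.1.2.1.2 (add ~e, a):
                            × closes — contains both a and ~a.
                      branch 2.2.1.1.2.2 (add ~e):
                        ○ open, literals {a=0, b=1, c=1, e=0}.
              branch 2.2.1.2 (add ~(a | c), ((e <-> a) & e)):
                ~(a | c): α-rule — add ~a, ~c.
                ((e <-> a) & e): α-rule — add (e <-> a), e.
                (e <-> a): β-rule — branch into e, a  //  ~e, ~a.
                  branch 2.2.1.2.1 (add e, a):
                    × closes — contains both a and ~a.
                  branch 2.2.1.2.2 (add ~e, ~a):
                    × closes — contains both e and ~e.
          branch 2.2.2 (add ~a):
            ~((a | c) <-> ((e <-> a) & e)): β-rule — branch into (a | c), ~((e <-> a) & e)  //  ~(a | c), ((e <-> a) & e).
              branch 2.2.2.1 (add (a | c), ~((e <-> a) & e)):
                (a | c): β-rule — branch into a  //  c.
                  branch 2.2.2.1.1 (add a):
                    × closes — contains both a and ~a.
                  branch 2.2.2.1.2 (add c):
                    ~((e <-> a) & e): β-rule — branch into ~(e <-> a)  //  ~e.
                      branch 2.2.2.1.2.1 (add ~(e <-> a)):
                        ~(e <-> a): β-rule — branch into e, ~a  //  ~e, a.
                          branch 2.2.2.1.2.1.1 (add e, ~a):
                            ○ open, literals {a=0, b=1, c=1, e=1}.
                          branch 2.2.2.1.2.1.2 (add ~e, a):
                            × closes — contains both a and ~a.
                      branch 2.2.2.1.2.2 (add ~e):
                        ○ open, literals {a=0, b=1, c=1, e=0}.
              branch 2.2.2.2 (add ~(a | c), ((e <-> a) & e)):
                ~(a | c): α-rule — add ~a, ~c.
                ((e <-> a) & e): α-rule — add (e <-> a), e.
                (e <-> a): β-rule — branch into e, a  //  ~e, ~a.
                  branch 2.2.2.2.1 (add e, a):
                    × closes — contains both a and ~a.
                  branch 2.2.2.2.2 (add ~e, ~a):
                    × closes — contains both e and ~e.
14 branches closed, 10 open.
An open branch gives a countermodel: a=1, b=0, e=1 (unmentioned atoms arbitrary); under it the original formula is false.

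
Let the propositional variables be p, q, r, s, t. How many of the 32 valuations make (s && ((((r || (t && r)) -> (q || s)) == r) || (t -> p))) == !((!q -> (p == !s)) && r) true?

14

Initial set: {((s && ((((r || (t && r)) -> (q || s)) == r) || (t -> p))) == !((!q -> (p == !s)) && r))}.
((s && ((((r || (t && r)) -> (q || s)) == r) || (t -> p))) == !((!q -> (p == !s)) && r)): β-rule — branch into (s && ((((r || (t && r)) -> (q || s)) == r) || (t -> p))), !((!q -> (p == !s)) && r)  //  !(s && ((((r || (t && r)) -> (q || s)) == r) || (t -> p))), !!((!q -> (p == !s)) && r).
  branch 1 (add (s && ((((r || (t && r)) -> (q || s)) == r) || (t -> p))), !((!q -> (p == !s)) && r)):
    (s && ((((r || (t && r)) -> (q || s)) == r) || (t -> p))): α-rule — add s, ((((r || (t && r)) -> (q || s)) == r) || (t -> p)).
    !((!q -> (p == !s)) && r): β-rule — branch into !(!q -> (p == !s))  //  !r.
      branch 1.1 (add !(!q -> (p == !s))):
        !(!q -> (p == !s)): α-rule — add !q, !(p == !s).
        ((((r || (t && r)) -> (q || s)) == r) || (t -> p)): β-rule — branch into (((r || (t && r)) -> (q || s)) == r)  //  (t -> p).
          branch 1.1.1 (add (((r || (t && r)) -> (q || s)) == r)):
            !(p == !s): β-rule — branch into p, !!s  //  !p, !s.
              branch 1.1.1.1 (add p, !!s):
                (((r || (t && r)) -> (q || s)) == r): β-rule — branch into ((r || (t && r)) -> (q || s)), r  //  !((r || (t && r)) -> (q || s)), !r.
                  branch 1.1.1.1.1 (add ((r || (t && r)) -> (q || s)), r):
                    ((r || (t && r)) -> (q || s)): β-rule — branch into !(r || (t && r))  //  (q || s).
                      branch 1.1.1.1.1.1 (add !(r || (t && r))):
                        !(r || (t && r)): α-rule — add !r, !(t && r).
                        × closes — contains both r and !r.
                      branch 1.1.1.1.1.2 (add (q || s)):
                        (q || s): β-rule — branch into q  //  s.
                          branch 1.1.1.1.1.2.1 (add q):
                            × closes — contains both q and !q.
                          branch 1.1.1.1.1.2.2 (add s):
                            ○ open, literals {p=1, q=0, r=1, s=1}.
                  branch 1.1.1.1.2 (add !((r || (t && r)) -> (q || s)), !r):
                    !((r || (t && r)) -> (q || s)): α-rule — add (r || (t && r)), !(q || s).
                    !(q || s): α-rule — add !q, !s.
                    × closes — contains both s and !s.
              branch 1.1.1.2 (add !p, !s):
                × closes — contains both s and !s.
          branch 1.1.2 (add (t -> p)):
            !(p == !s): β-rule — branch into p, !!s  //  !p, !s.
              branch 1.1.2.1 (add p, !!s):
                (t -> p): β-rule — branch into !t  //  p.
                  branch 1.1.2.1.1 (add !t):
                    ○ open, literals {p=1, q=0, s=1, t=0}.
                  branch 1.1.2.1.2 (add p):
                    ○ open, literals {p=1, q=0, s=1}.
              branch 1.1.2.2 (add !p, !s):
                × closes — contains both s and !s.
      branch 1.2 (add !r):
        ((((r || (t && r)) -> (q || s)) == r) || (t -> p)): β-rule — branch into (((r || (t && r)) -> (q || s)) == r)  //  (t -> p).
          branch 1.2.1 (add (((r || (t && r)) -> (q || s)) == r)):
            (((r || (t && r)) -> (q || s)) == r): β-rule — branch into ((r || (t && r)) -> (q || s)), r  //  !((r || (t && r)) -> (q || s)), !r.
              branch 1.2.1.1 (add ((r || (t && r)) -> (q || s)), r):
                × closes — contains both r and !r.
              branch 1.2.1.2 (add !((r || (t && r)) -> (q || s)), !r):
                !((r || (t && r)) -> (q || s)): α-rule — add (r || (t && r)), !(q || s).
                !(q || s): α-rule — add !q, !s.
                × closes — contains both s and !s.
          branch 1.2.2 (add (t -> p)):
            (t -> p): β-rule — branch into !t  //  p.
              branch 1.2.2.1 (add !t):
                ○ open, literals {r=0, s=1, t=0}.
              branch 1.2.2.2 (add p):
                ○ open, literals {p=1, r=0, s=1}.
  branch 2 (add !(s && ((((r || (t && r)) -> (q || s)) == r) || (t -> p))), !!((!q -> (p == !s)) && r)):
    !!((!q -> (p == !s)) && r): α-rule — add (!q -> (p == !s)), r.
    !(s && ((((r || (t && r)) -> (q || s)) == r) || (t -> p))): β-rule — branch into !s  //  !((((r || (t && r)) -> (q || s)) == r) || (t -> p)).
      branch 2.1 (add !s):
        (!q -> (p == !s)): β-rule — branch into !!q  //  (p == !s).
          branch 2.1.1 (add !!q):
            ○ open, literals {q=1, r=1, s=0}.
          branch 2.1.2 (add (p == !s)):
            (p == !s): β-rule — branch into p, !s  //  !p, !!s.
              branch 2.1.2.1 (add p, !s):
                ○ open, literals {p=1, r=1, s=0}.
              branch 2.1.2.2 (add !p, !!s):
                × closes — contains both s and !s.
      branch 2.2 (add !((((r || (t && r)) -> (q || s)) == r) || (t -> p))):
        !((((r || (t && r)) -> (q || s)) == r) || (t -> p)): α-rule — add !(((r || (t && r)) -> (q || s)) == r), !(t -> p).
        !(t -> p): α-rule — add t, !p.
        (!q -> (p == !s)): β-rule — branch into !!q  //  (p == !s).
          branch 2.2.1 (add !!q):
            !(((r || (t && r)) -> (q || s)) == r): β-rule — branch into ((r || (t && r)) -> (q || s)), !r  //  !((r || (t && r)) -> (q || s)), r.
              branch 2.2.1.1 (add ((r || (t && r)) -> (q || s)), !r):
                × closes — contains both r and !r.
              branch 2.2.1.2 (add !((r || (t && r)) -> (q || s)), r):
                !((r || (t && r)) -> (q || s)): α-rule — add (r || (t && r)), !(q || s).
                !(q || s): α-rule — add !q, !s.
                × closes — contains both q and !q.
          branch 2.2.2 (add (p == !s)):
            !(((r || (t && r)) -> (q || s)) == r): β-rule — branch into ((r || (t && r)) -> (q || s)), !r  //  !((r || (t && r)) -> (q || s)), r.
              branch 2.2.2.1 (add ((r || (t && r)) -> (q || s)), !r):
                × closes — contains both r and !r.
              branch 2.2.2.2 (add !((r || (t && r)) -> (q || s)), r):
                !((r || (t && r)) -> (q || s)): α-rule — add (r || (t && r)), !(q || s).
                !(q || s): α-rule — add !q, !s.
                (p == !s): β-rule — branch into p, !s  //  !p, !!s.
                  branch 2.2.2.2.1 (add p, !s):
                    × closes — contains both p and !p.
                  branch 2.2.2.2.2 (add !p, !!s):
                    × closes — contains both s and !s.
13 branches closed, 7 open.
Each open branch fixes some atoms; the unmentioned ones are free. Counting distinct full assignments: branch {p=1, q=0, r=1, s=1} (t) contributes 2 new; branch {p=1, q=0, s=1, t=0} (r) contributes 1 new; branch {p=1, q=0, s=1} (r, t) contributes 1 new; branch {r=0, s=1, t=0} (p, q) contributes 3 new; branch {p=1, r=0, s=1} (q, t) contributes 1 new; branch {q=1, r=1, s=0} (p, t) contributes 4 new; branch {p=1, r=1, s=0} (q, t) contributes 2 new. Total: 14.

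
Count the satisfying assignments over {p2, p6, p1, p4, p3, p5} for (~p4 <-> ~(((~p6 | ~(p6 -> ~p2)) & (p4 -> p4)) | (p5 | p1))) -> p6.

48

Initial set: {((~p4 <-> ~(((~p6 | ~(p6 -> ~p2)) & (p4 -> p4)) | (p5 | p1))) -> p6)}.
((~p4 <-> ~(((~p6 | ~(p6 -> ~p2)) & (p4 -> p4)) | (p5 | p1))) -> p6): β-rule — branch into ~(~p4 <-> ~(((~p6 | ~(p6 -> ~p2)) & (p4 -> p4)) | (p5 | p1)))  //  p6.
  branch 1 (add ~(~p4 <-> ~(((~p6 | ~(p6 -> ~p2)) & (p4 -> p4)) | (p5 | p1)))):
    ~(~p4 <-> ~(((~p6 | ~(p6 -> ~p2)) & (p4 -> p4)) | (p5 | p1))): β-rule — branch into ~p4, ~~(((~p6 | ~(p6 -> ~p2)) & (p4 -> p4)) | (p5 | p1))  //  ~~p4, ~(((~p6 | ~(p6 -> ~p2)) & (p4 -> p4)) | (p5 | p1)).
      branch 1.1 (add ~p4, ~~(((~p6 | ~(p6 -> ~p2)) & (p4 -> p4)) | (p5 | p1))):
        ~~(((~p6 | ~(p6 -> ~p2)) & (p4 -> p4)) | (p5 | p1)): β-rule — branch into ((~p6 | ~(p6 -> ~p2)) & (p4 -> p4))  //  (p5 | p1).
          branch 1.1.1 (add ((~p6 | ~(p6 -> ~p2)) & (p4 -> p4))):
            ((~p6 | ~(p6 -> ~p2)) & (p4 -> p4)): α-rule — add (~p6 | ~(p6 -> ~p2)), (p4 -> p4).
            (~p6 | ~(p6 -> ~p2)): β-rule — branch into ~p6  //  ~(p6 -> ~p2).
              branch 1.1.1.1 (add ~p6):
                (p4 -> p4): β-rule — branch into ~p4  //  p4.
                  branch 1.1.1.1.1 (add ~p4):
                    ○ open, literals {p4=0, p6=0}.
                  branch 1.1.1.1.2 (add p4):
                    × closes — contains both p4 and ~p4.
              branch 1.1.1.2 (add ~(p6 -> ~p2)):
                ~(p6 -> ~p2): α-rule — add p6, ~~p2.
                (p4 -> p4): β-rule — branch into ~p4  //  p4.
                  branch 1.1.1.2.1 (add ~p4):
                    ○ open, literals {p2=1, p4=0, p6=1}.
                  branch 1.1.1.2.2 (add p4):
                    × closes — contains both p4 and ~p4.
          branch 1.1.2 (add (p5 | p1)):
            (p5 | p1): β-rule — branch into p5  //  p1.
              branch 1.1.2.1 (add p5):
                ○ open, literals {p4=0, p5=1}.
              branch 1.1.2.2 (add p1):
                ○ open, literals {p1=1, p4=0}.
      branch 1.2 (add ~~p4, ~(((~p6 | ~(p6 -> ~p2)) & (p4 -> p4)) | (p5 | p1))):
        ~(((~p6 | ~(p6 -> ~p2)) & (p4 -> p4)) | (p5 | p1)): α-rule — add ~((~p6 | ~(p6 -> ~p2)) & (p4 -> p4)), ~(p5 | p1).
        ~(p5 | p1): α-rule — add ~p5, ~p1.
        ~((~p6 | ~(p6 -> ~p2)) & (p4 -> p4)): β-rule — branch into ~(~p6 | ~(p6 -> ~p2))  //  ~(p4 -> p4).
          branch 1.2.1 (add ~(~p6 | ~(p6 -> ~p2))):
            ~(~p6 | ~(p6 -> ~p2)): α-rule — add ~~p6, ~~(p6 -> ~p2).
            ~~(p6 -> ~p2): β-rule — branch into ~p6  //  ~p2.
              branch 1.2.1.1 (add ~p6):
                × closes — contains both p6 and ~p6.
              branch 1.2.1.2 (add ~p2):
                ○ open, literals {p1=0, p2=0, p4=1, p5=0, p6=1}.
          branch 1.2.2 (add ~(p4 -> p4)):
            ~(p4 -> p4): α-rule — add p4, ~p4.
            × closes — contains both p4 and ~p4.
  branch 2 (add p6):
    ○ open, literals {p6=1}.
4 branches closed, 6 open.
Each open branch fixes some atoms; the unmentioned ones are free. Counting distinct full assignments: branch {p4=0, p6=0} (p2, p1, p3, p5) contributes 16 new; branch {p2=1, p4=0, p6=1} (p1, p3, p5) contributes 8 new; branch {p4=0, p5=1} (p2, p6, p1, p3) contributes 4 new; branch {p1=1, p4=0} (p2, p6, p3, p5) contributes 2 new; branch {p1=0, p2=0, p4=1, p5=0, p6=1} (p3) contributes 2 new; branch {p6=1} (p2, p1, p4, p3, p5) contributes 16 new. Total: 48.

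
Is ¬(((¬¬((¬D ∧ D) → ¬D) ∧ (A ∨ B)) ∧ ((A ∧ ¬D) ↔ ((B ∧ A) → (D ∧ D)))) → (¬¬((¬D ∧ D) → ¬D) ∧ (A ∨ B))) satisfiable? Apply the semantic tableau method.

Unsatisfiable

Initial set: {¬(((¬¬((¬D ∧ D) → ¬D) ∧ (A ∨ B)) ∧ ((A ∧ ¬D) ↔ ((B ∧ A) → (D ∧ D)))) → (¬¬((¬D ∧ D) → ¬D) ∧ (A ∨ B)))}.
¬(((¬¬((¬D ∧ D) → ¬D) ∧ (A ∨ B)) ∧ ((A ∧ ¬D) ↔ ((B ∧ A) → (D ∧ D)))) → (¬¬((¬D ∧ D) → ¬D) ∧ (A ∨ B))): α-rule — add ((¬¬((¬D ∧ D) → ¬D) ∧ (A ∨ B)) ∧ ((A ∧ ¬D) ↔ ((B ∧ A) → (D ∧ D)))), ¬(¬¬((¬D ∧ D) → ¬D) ∧ (A ∨ B)).
((¬¬((¬D ∧ D) → ¬D) ∧ (A ∨ B)) ∧ ((A ∧ ¬D) ↔ ((B ∧ A) → (D ∧ D)))): α-rule — add (¬¬((¬D ∧ D) → ¬D) ∧ (A ∨ B)), ((A ∧ ¬D) ↔ ((B ∧ A) → (D ∧ D))).
(¬¬((¬D ∧ D) → ¬D) ∧ (A ∨ B)): α-rule — add ¬¬((¬D ∧ D) → ¬D), (A ∨ B).
¬¬((¬D ∧ D) → ¬D): drop double negation, giving ((¬D ∧ D) → ¬D).
¬(¬¬((¬D ∧ D) → ¬D) ∧ (A ∨ B)): β-rule — branch into ¬¬¬((¬D ∧ D) → ¬D)  //  ¬(A ∨ B).
  branch 1 (add ¬¬¬((¬D ∧ D) → ¬D)):
    ¬¬¬((¬D ∧ D) → ¬D): drop double negation, giving ¬((¬D ∧ D) → ¬D).
    ¬((¬D ∧ D) → ¬D): α-rule — add (¬D ∧ D), ¬¬D.
    (¬D ∧ D): α-rule — add ¬D, D.
    × closes — contains both D and ¬D.
  branch 2 (add ¬(A ∨ B)):
    ¬(A ∨ B): α-rule — add ¬A, ¬B.
    ((A ∧ ¬D) ↔ ((B ∧ A) → (D ∧ D))): β-rule — branch into (A ∧ ¬D), ((B ∧ A) → (D ∧ D))  //  ¬(A ∧ ¬D), ¬((B ∧ A) → (D ∧ D)).
      branch 2.1 (add (A ∧ ¬D), ((B ∧ A) → (D ∧ D))):
        (A ∧ ¬D): α-rule — add A, ¬D.
        × closes — contains both A and ¬A.
      branch 2.2 (add ¬(A ∧ ¬D), ¬((B ∧ A) → (D ∧ D))):
        ¬((B ∧ A) → (D ∧ D)): α-rule — add (B ∧ A), ¬(D ∧ D).
        (B ∧ A): α-rule — add B, A.
        × closes — contains both B and ¬B.
All 3 branches close.
Every branch closed; the formula is unsatisfiable.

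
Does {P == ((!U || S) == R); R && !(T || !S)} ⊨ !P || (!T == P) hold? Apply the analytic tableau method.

Yes

Initial set: {(P == ((!U || S) == R)); (R && !(T || !S)); !(!P || (!T == P))}.
(R && !(T || !S)): α-rule — add R, !(T || !S).
!(!P || (!T == P)): α-rule — add !!P, !(!T == P).
!(T || !S): α-rule — add !T, !!S.
(P == ((!U || S) == R)): β-rule — branch into P, ((!U || S) == R)  //  !P, !((!U || S) == R).
  branch 1 (add P, ((!U || S) == R)):
    !(!T == P): β-rule — branch into !T, !P  //  !!T, P.
      branch 1.1 (add !T, !P):
        × closes — contains both P and !P.
      branch 1.2 (add !!T, P):
        × closes — contains both T and !T.
  branch 2 (add !P, !((!U || S) == R)):
    × closes — contains both P and !P.
All 3 branches close.
Every branch closed, so the premises entail the conclusion.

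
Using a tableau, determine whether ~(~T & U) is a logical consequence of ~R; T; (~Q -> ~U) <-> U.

Initial set: {~R; T; ((~Q -> ~U) <-> U); ~~(~T & U)}.
~~(~T & U): α-rule — add ~T, U.
× closes — contains both T and ~T.
All 1 branch closes.
Every branch closed, so the premises entail the conclusion.

Yes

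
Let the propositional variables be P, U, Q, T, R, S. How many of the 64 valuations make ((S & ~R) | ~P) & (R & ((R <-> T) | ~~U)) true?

12

Initial set: {(((S & ~R) | ~P) & (R & ((R <-> T) | ~~U)))}.
(((S & ~R) | ~P) & (R & ((R <-> T) | ~~U))): α-rule — add ((S & ~R) | ~P), (R & ((R <-> T) | ~~U)).
(R & ((R <-> T) | ~~U)): α-rule — add R, ((R <-> T) | ~~U).
((S & ~R) | ~P): β-rule — branch into (S & ~R)  //  ~P.
  branch 1 (add (S & ~R)):
    (S & ~R): α-rule — add S, ~R.
    × closes — contains both R and ~R.
  branch 2 (add ~P):
    ((R <-> T) | ~~U): β-rule — branch into (R <-> T)  //  ~~U.
      branch 2.1 (add (R <-> T)):
        (R <-> T): β-rule — branch into R, T  //  ~R, ~T.
          branch 2.1.1 (add R, T):
            ○ open, literals {P=false, R=true, T=true}.
          branch 2.1.2 (add ~R, ~T):
            × closes — contains both R and ~R.
      branch 2.2 (add ~~U):
        ~~U: drop double negation, giving U.
        ○ open, literals {P=false, R=true, U=true}.
2 branches closed, 2 open.
Each open branch fixes some atoms; the unmentioned ones are free. Counting distinct full assignments: branch {P=false, R=true, T=true} (U, Q, S) contributes 8 new; branch {P=false, R=true, U=true} (Q, T, S) contributes 4 new. Total: 12.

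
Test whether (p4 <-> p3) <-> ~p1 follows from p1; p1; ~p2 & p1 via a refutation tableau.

Initial set: {p1; p1; (~p2 & p1); ~((p4 <-> p3) <-> ~p1)}.
(~p2 & p1): α-rule — add ~p2, p1.
~((p4 <-> p3) <-> ~p1): β-rule — branch into (p4 <-> p3), ~~p1  //  ~(p4 <-> p3), ~p1.
  branch 1 (add (p4 <-> p3), ~~p1):
    (p4 <-> p3): β-rule — branch into p4, p3  //  ~p4, ~p3.
      branch 1.1 (add p4, p3):
        ○ open, literals {p1=1, p2=0, p3=1, p4=1}.
      branch 1.2 (add ~p4, ~p3):
        ○ open, literals {p1=1, p2=0, p3=0, p4=0}.
  branch 2 (add ~(p4 <-> p3), ~p1):
    × closes — contains both p1 and ~p1.
1 branch closed, 2 open.
An open branch gives a countermodel: p1=1, p2=0, p3=1, p4=1 (unmentioned atoms arbitrary); the premises hold there but the conclusion fails.

No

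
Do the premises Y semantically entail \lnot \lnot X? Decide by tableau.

Initial set: {Y; \lnot \lnot \lnot X}.
\lnot \lnot \lnot X: drop double negation, giving \lnot X.
○ open, literals {X=F, Y=T}.
0 branches closed, 1 open.
An open branch gives a countermodel: X=F, Y=T (unmentioned atoms arbitrary); the premises hold there but the conclusion fails.

No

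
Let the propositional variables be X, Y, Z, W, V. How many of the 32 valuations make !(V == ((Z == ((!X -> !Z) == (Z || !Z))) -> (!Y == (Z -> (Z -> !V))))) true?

Initial set: {!(V == ((Z == ((!X -> !Z) == (Z || !Z))) -> (!Y == (Z -> (Z -> !V)))))}.
!(V == ((Z == ((!X -> !Z) == (Z || !Z))) -> (!Y == (Z -> (Z -> !V))))): β-rule — branch into V, !((Z == ((!X -> !Z) == (Z || !Z))) -> (!Y == (Z -> (Z -> !V))))  //  !V, ((Z == ((!X -> !Z) == (Z || !Z))) -> (!Y == (Z -> (Z -> !V)))).
  branch 1 (add V, !((Z == ((!X -> !Z) == (Z || !Z))) -> (!Y == (Z -> (Z -> !V))))):
    !((Z == ((!X -> !Z) == (Z || !Z))) -> (!Y == (Z -> (Z -> !V)))): α-rule — add (Z == ((!X -> !Z) == (Z || !Z))), !(!Y == (Z -> (Z -> !V))).
    (Z == ((!X -> !Z) == (Z || !Z))): β-rule — branch into Z, ((!X -> !Z) == (Z || !Z))  //  !Z, !((!X -> !Z) == (Z || !Z)).
      branch 1.1 (add Z, ((!X -> !Z) == (Z || !Z))):
        !(!Y == (Z -> (Z -> !V))): β-rule — branch into !Y, !(Z -> (Z -> !V))  //  !!Y, (Z -> (Z -> !V)).
          branch 1.1.1 (add !Y, !(Z -> (Z -> !V))):
            !(Z -> (Z -> !V)): α-rule — add Z, !(Z -> !V).
            !(Z -> !V): α-rule — add Z, !!V.
            ((!X -> !Z) == (Z || !Z)): β-rule — branch into (!X -> !Z), (Z || !Z)  //  !(!X -> !Z), !(Z || !Z).
              branch 1.1.1.1 (add (!X -> !Z), (Z || !Z)):
                (!X -> !Z): β-rule — branch into !!X  //  !Z.
                  branch 1.1.1.1.1 (add !!X):
                    (Z || !Z): β-rule — branch into Z  //  !Z.
                      branch 1.1.1.1.1.1 (add Z):
                        ○ open, literals {V=1, X=1, Y=0, Z=1}.
                      branch 1.1.1.1.1.2 (add !Z):
                        × closes — contains both Z and !Z.
                  branch 1.1.1.1.2 (add !Z):
                    × closes — contains both Z and !Z.
              branch 1.1.1.2 (add !(!X -> !Z), !(Z || !Z)):
                !(!X -> !Z): α-rule — add !X, !!Z.
                !(Z || !Z): α-rule — add !Z, !!Z.
                × closes — contains both Z and !Z.
          branch 1.1.2 (add !!Y, (Z -> (Z -> !V))):
            ((!X -> !Z) == (Z || !Z)): β-rule — branch into (!X -> !Z), (Z || !Z)  //  !(!X -> !Z), !(Z || !Z).
              branch 1.1.2.1 (add (!X -> !Z), (Z || !Z)):
                (Z -> (Z -> !V)): β-rule — branch into !Z  //  (Z -> !V).
                  branch 1.1.2.1.1 (add !Z):
                    × closes — contains both Z and !Z.
                  branch 1.1.2.1.2 (add (Z -> !V)):
                    (!X -> !Z): β-rule — branch into !!X  //  !Z.
                      branch 1.1.2.1.2.1 (add !!X):
                        (Z || !Z): β-rule — branch into Z  //  !Z.
                          branch 1.1.2.1.2.1.1 (add Z):
                            (Z -> !V): β-rule — branch into !Z  //  !V.
                              branch 1.1.2.1.2.1.1.1 (add !Z):
                                × closes — contains both Z and !Z.
                              branch 1.1.2.1.2.1.1.2 (add !V):
                                × closes — contains both V and !V.
                          branch 1.1.2.1.2.1.2 (add !Z):
                            × closes — contains both Z and !Z.
                      branch 1.1.2.1.2.2 (add !Z):
                        × closes — contains both Z and !Z.
              branch 1.1.2.2 (add !(!X -> !Z), !(Z || !Z)):
                !(!X -> !Z): α-rule — add !X, !!Z.
                !(Z || !Z): α-rule — add !Z, !!Z.
                × closes — contains both Z and !Z.
      branch 1.2 (add !Z, !((!X -> !Z) == (Z || !Z))):
        !(!Y == (Z -> (Z -> !V))): β-rule — branch into !Y, !(Z -> (Z -> !V))  //  !!Y, (Z -> (Z -> !V)).
          branch 1.2.1 (add !Y, !(Z -> (Z -> !V))):
            !(Z -> (Z -> !V)): α-rule — add Z, !(Z -> !V).
            × closes — contains both Z and !Z.
          branch 1.2.2 (add !!Y, (Z -> (Z -> !V))):
            !((!X -> !Z) == (Z || !Z)): β-rule — branch into (!X -> !Z), !(Z || !Z)  //  !(!X -> !Z), (Z || !Z).
              branch 1.2.2.1 (add (!X -> !Z), !(Z || !Z)):
                !(Z || !Z): α-rule — add !Z, !!Z.
                × closes — contains both Z and !Z.
              branch 1.2.2.2 (add !(!X -> !Z), (Z || !Z)):
                !(!X -> !Z): α-rule — add !X, !!Z.
                × closes — contains both Z and !Z.
  branch 2 (add !V, ((Z == ((!X -> !Z) == (Z || !Z))) -> (!Y == (Z -> (Z -> !V))))):
    ((Z == ((!X -> !Z) == (Z || !Z))) -> (!Y == (Z -> (Z -> !V)))): β-rule — branch into !(Z == ((!X -> !Z) == (Z || !Z)))  //  (!Y == (Z -> (Z -> !V))).
      branch 2.1 (add !(Z == ((!X -> !Z) == (Z || !Z)))):
        !(Z == ((!X -> !Z) == (Z || !Z))): β-rule — branch into Z, !((!X -> !Z) == (Z || !Z))  //  !Z, ((!X -> !Z) == (Z || !Z)).
          branch 2.1.1 (add Z, !((!X -> !Z) == (Z || !Z))):
            !((!X -> !Z) == (Z || !Z)): β-rule — branch into (!X -> !Z), !(Z || !Z)  //  !(!X -> !Z), (Z || !Z).
              branch 2.1.1.1 (add (!X -> !Z), !(Z || !Z)):
                !(Z || !Z): α-rule — add !Z, !!Z.
                × closes — contains both Z and !Z.
              branch 2.1.1.2 (add !(!X -> !Z), (Z || !Z)):
                !(!X -> !Z): α-rule — add !X, !!Z.
                (Z || !Z): β-rule — branch into Z  //  !Z.
                  branch 2.1.1.2.1 (add Z):
                    ○ open, literals {V=0, X=0, Z=1}.
                  branch 2.1.1.2.2 (add !Z):
                    × closes — contains both Z and !Z.
          branch 2.1.2 (add !Z, ((!X -> !Z) == (Z || !Z))):
            ((!X -> !Z) == (Z || !Z)): β-rule — branch into (!X -> !Z), (Z || !Z)  //  !(!X -> !Z), !(Z || !Z).
              branch 2.1.2.1 (add (!X -> !Z), (Z || !Z)):
                (!X -> !Z): β-rule — branch into !!X  //  !Z.
                  branch 2.1.2.1.1 (add !!X):
                    (Z || !Z): β-rule — branch into Z  //  !Z.
                      branch 2.1.2.1.1.1 (add Z):
                        × closes — contains both Z and !Z.
                      branch 2.1.2.1.1.2 (add !Z):
                        ○ open, literals {V=0, X=1, Z=0}.
                  branch 2.1.2.1.2 (add !Z):
                    (Z || !Z): β-rule — branch into Z  //  !Z.
                      branch 2.1.2.1.2.1 (add Z):
                        × closes — contains both Z and !Z.
                      branch 2.1.2.1.2.2 (add !Z):
                        ○ open, literals {V=0, Z=0}.
              branch 2.1.2.2 (add !(!X -> !Z), !(Z || !Z)):
                !(!X -> !Z): α-rule — add !X, !!Z.
                × closes — contains both Z and !Z.
      branch 2.2 (add (!Y == (Z -> (Z -> !V)))):
        (!Y == (Z -> (Z -> !V))): β-rule — branch into !Y, (Z -> (Z -> !V))  //  !!Y, !(Z -> (Z -> !V)).
          branch 2.2.1 (add !Y, (Z -> (Z -> !V))):
            (Z -> (Z -> !V)): β-rule — branch into !Z  //  (Z -> !V).
              branch 2.2.1.1 (add !Z):
                ○ open, literals {V=0, Y=0, Z=0}.
              branch 2.2.1.2 (add (Z -> !V)):
                (Z -> !V): β-rule — branch into !Z  //  !V.
                  branch 2.2.1.2.1 (add !Z):
                    ○ open, literals {V=0, Y=0, Z=0}.
                  branch 2.2.1.2.2 (add !V):
                    ○ open, literals {V=0, Y=0}.
          branch 2.2.2 (add !!Y, !(Z -> (Z -> !V))):
            !(Z -> (Z -> !V)): α-rule — add Z, !(Z -> !V).
            !(Z -> !V): α-rule — add Z, !!V.
            × closes — contains both V and !V.
18 branches closed, 7 open.
Each open branch fixes some atoms; the unmentioned ones are free. Counting distinct full assignments: branch {V=1, X=1, Y=0, Z=1} (W) contributes 2 new; branch {V=0, X=0, Z=1} (Y, W) contributes 4 new; branch {V=0, X=1, Z=0} (Y, W) contributes 4 new; branch {V=0, Z=0} (X, Y, W) contributes 4 new; branch {V=0, Y=0, Z=0} (X, W) contributes 0 new; branch {V=0, Y=0, Z=0} (X, W) contributes 0 new; branch {V=0, Y=0} (X, Z, W) contributes 2 new. Total: 16.

16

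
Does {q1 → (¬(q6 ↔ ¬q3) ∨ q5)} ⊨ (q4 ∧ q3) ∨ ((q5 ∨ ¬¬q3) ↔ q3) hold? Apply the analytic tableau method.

No

Initial set: {(q1 → (¬(q6 ↔ ¬q3) ∨ q5)); ¬((q4 ∧ q3) ∨ ((q5 ∨ ¬¬q3) ↔ q3))}.
¬((q4 ∧ q3) ∨ ((q5 ∨ ¬¬q3) ↔ q3)): α-rule — add ¬(q4 ∧ q3), ¬((q5 ∨ ¬¬q3) ↔ q3).
(q1 → (¬(q6 ↔ ¬q3) ∨ q5)): β-rule — branch into ¬q1  //  (¬(q6 ↔ ¬q3) ∨ q5).
  branch 1 (add ¬q1):
    ¬(q4 ∧ q3): β-rule — branch into ¬q4  //  ¬q3.
      branch 1.1 (add ¬q4):
        ¬((q5 ∨ ¬¬q3) ↔ q3): β-rule — branch into (q5 ∨ ¬¬q3), ¬q3  //  ¬(q5 ∨ ¬¬q3), q3.
          branch 1.1.1 (add (q5 ∨ ¬¬q3), ¬q3):
            (q5 ∨ ¬¬q3): β-rule — branch into q5  //  ¬¬q3.
              branch 1.1.1.1 (add q5):
                ○ open, literals {q1=0, q3=0, q4=0, q5=1}.
              branch 1.1.1.2 (add ¬¬q3):
                ¬¬q3: drop double negation, giving q3.
                × closes — contains both q3 and ¬q3.
          branch 1.1.2 (add ¬(q5 ∨ ¬¬q3), q3):
            ¬(q5 ∨ ¬¬q3): α-rule — add ¬q5, ¬¬¬q3.
            ¬¬¬q3: drop double negation, giving ¬q3.
            × closes — contains both q3 and ¬q3.
      branch 1.2 (add ¬q3):
        ¬((q5 ∨ ¬¬q3) ↔ q3): β-rule — branch into (q5 ∨ ¬¬q3), ¬q3  //  ¬(q5 ∨ ¬¬q3), q3.
          branch 1.2.1 (add (q5 ∨ ¬¬q3), ¬q3):
            (q5 ∨ ¬¬q3): β-rule — branch into q5  //  ¬¬q3.
              branch 1.2.1.1 (add q5):
                ○ open, literals {q1=0, q3=0, q5=1}.
              branch 1.2.1.2 (add ¬¬q3):
                ¬¬q3: drop double negation, giving q3.
                × closes — contains both q3 and ¬q3.
          branch 1.2.2 (add ¬(q5 ∨ ¬¬q3), q3):
            × closes — contains both q3 and ¬q3.
  branch 2 (add (¬(q6 ↔ ¬q3) ∨ q5)):
    ¬(q4 ∧ q3): β-rule — branch into ¬q4  //  ¬q3.
      branch 2.1 (add ¬q4):
        ¬((q5 ∨ ¬¬q3) ↔ q3): β-rule — branch into (q5 ∨ ¬¬q3), ¬q3  //  ¬(q5 ∨ ¬¬q3), q3.
          branch 2.1.1 (add (q5 ∨ ¬¬q3), ¬q3):
            (¬(q6 ↔ ¬q3) ∨ q5): β-rule — branch into ¬(q6 ↔ ¬q3)  //  q5.
              branch 2.1.1.1 (add ¬(q6 ↔ ¬q3)):
                (q5 ∨ ¬¬q3): β-rule — branch into q5  //  ¬¬q3.
                  branch 2.1.1.1.1 (add q5):
                    ¬(q6 ↔ ¬q3): β-rule — branch into q6, ¬¬q3  //  ¬q6, ¬q3.
                      branch 2.1.1.1.1.1 (add q6, ¬¬q3):
                        × closes — contains both q3 and ¬q3.
                      branch 2.1.1.1.1.2 (add ¬q6, ¬q3):
                        ○ open, literals {q3=0, q4=0, q5=1, q6=0}.
                  branch 2.1.1.1.2 (add ¬¬q3):
                    ¬¬q3: drop double negation, giving q3.
                    × closes — contains both q3 and ¬q3.
              branch 2.1.1.2 (add q5):
                (q5 ∨ ¬¬q3): β-rule — branch into q5  //  ¬¬q3.
                  branch 2.1.1.2.1 (add q5):
                    ○ open, literals {q3=0, q4=0, q5=1}.
                  branch 2.1.1.2.2 (add ¬¬q3):
                    ¬¬q3: drop double negation, giving q3.
                    × closes — contains both q3 and ¬q3.
          branch 2.1.2 (add ¬(q5 ∨ ¬¬q3), q3):
            ¬(q5 ∨ ¬¬q3): α-rule — add ¬q5, ¬¬¬q3.
            ¬¬¬q3: drop double negation, giving ¬q3.
            × closes — contains both q3 and ¬q3.
      branch 2.2 (add ¬q3):
        ¬((q5 ∨ ¬¬q3) ↔ q3): β-rule — branch into (q5 ∨ ¬¬q3), ¬q3  //  ¬(q5 ∨ ¬¬q3), q3.
          branch 2.2.1 (add (q5 ∨ ¬¬q3), ¬q3):
            (¬(q6 ↔ ¬q3) ∨ q5): β-rule — branch into ¬(q6 ↔ ¬q3)  //  q5.
              branch 2.2.1.1 (add ¬(q6 ↔ ¬q3)):
                (q5 ∨ ¬¬q3): β-rule — branch into q5  //  ¬¬q3.
                  branch 2.2.1.1.1 (add q5):
                    ¬(q6 ↔ ¬q3): β-rule — branch into q6, ¬¬q3  //  ¬q6, ¬q3.
                      branch 2.2.1.1.1.1 (add q6, ¬¬q3):
                        × closes — contains both q3 and ¬q3.
                      branch 2.2.1.1.1.2 (add ¬q6, ¬q3):
                        ○ open, literals {q3=0, q5=1, q6=0}.
                  branch 2.2.1.1.2 (add ¬¬q3):
                    ¬¬q3: drop double negation, giving q3.
                    × closes — contains both q3 and ¬q3.
              branch 2.2.1.2 (add q5):
                (q5 ∨ ¬¬q3): β-rule — branch into q5  //  ¬¬q3.
                  branch 2.2.1.2.1 (add q5):
                    ○ open, literals {q3=0, q5=1}.
                  branch 2.2.1.2.2 (add ¬¬q3):
                    ¬¬q3: drop double negation, giving q3.
                    × closes — contains both q3 and ¬q3.
          branch 2.2.2 (add ¬(q5 ∨ ¬¬q3), q3):
            × closes — contains both q3 and ¬q3.
12 branches closed, 6 open.
An open branch gives a countermodel: q1=0, q3=0, q4=0, q5=1 (unmentioned atoms arbitrary); the premises hold there but the conclusion fails.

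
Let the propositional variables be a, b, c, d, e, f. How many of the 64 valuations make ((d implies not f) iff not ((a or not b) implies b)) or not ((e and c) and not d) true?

Initial set: {(((d implies not f) iff not ((a or not b) implies b)) or not ((e and c) and not d))}.
(((d implies not f) iff not ((a or not b) implies b)) or not ((e and c) and not d)): β-rule — branch into ((d implies not f) iff not ((a or not b) implies b))  //  not ((e and c) and not d).
  branch 1 (add ((d implies not f) iff not ((a or not b) implies b))):
    ((d implies not f) iff not ((a or not b) implies b)): β-rule — branch into (d implies not f), not ((a or not b) implies b)  //  not (d implies not f), not not ((a or not b) implies b).
      branch 1.1 (add (d implies not f), not ((a or not b) implies b)):
        not ((a or not b) implies b): α-rule — add (a or not b), not b.
        (d implies not f): β-rule — branch into not d  //  not f.
          branch 1.1.1 (add not d):
            (a or not b): β-rule — branch into a  //  not b.
              branch 1.1.1.1 (add a):
                ○ open, literals {a=true, b=false, d=false}.
              branch 1.1.1.2 (add not b):
                ○ open, literals {b=false, d=false}.
          branch 1.1.2 (add not f):
            (a or not b): β-rule — branch into a  //  not b.
              branch 1.1.2.1 (add a):
                ○ open, literals {a=true, b=false, f=false}.
              branch 1.1.2.2 (add not b):
                ○ open, literals {b=false, f=false}.
      branch 1.2 (add not (d implies not f), not not ((a or not b) implies b)):
        not (d implies not f): α-rule — add d, not not f.
        not not ((a or not b) implies b): β-rule — branch into not (a or not b)  //  b.
          branch 1.2.1 (add not (a or not b)):
            not (a or not b): α-rule — add not a, not not b.
            ○ open, literals {a=false, b=true, d=true, f=true}.
          branch 1.2.2 (add b):
            ○ open, literals {b=true, d=true, f=true}.
  branch 2 (add not ((e and c) and not d)):
    not ((e and c) and not d): β-rule — branch into not (e and c)  //  not not d.
      branch 2.1 (add not (e and c)):
        not (e and c): β-rule — branch into not e  //  not c.
          branch 2.1.1 (add not e):
            ○ open, literals {e=false}.
          branch 2.1.2 (add not c):
            ○ open, literals {c=false}.
      branch 2.2 (add not not d):
        ○ open, literals {d=true}.
0 branches closed, 9 open.
Each open branch fixes some atoms; the unmentioned ones are free. Counting distinct full assignments: branch {a=true, b=false, d=false} (c, e, f) contributes 8 new; branch {b=false, d=false} (a, c, e, f) contributes 8 new; branch {a=true, b=false, f=false} (c, d, e) contributes 4 new; branch {b=false, f=false} (a, c, d, e) contributes 4 new; branch {a=false, b=true, d=true, f=true} (c, e) contributes 4 new; branch {b=true, d=true, f=true} (a, c, e) contributes 4 new; branch {e=false} (a, b, c, d, f) contributes 16 new; branch {c=false} (a, b, d, e, f) contributes 8 new; branch {d=true} (a, b, c, e, f) contributes 4 new. Total: 60.

60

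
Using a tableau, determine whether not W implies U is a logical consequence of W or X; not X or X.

Initial set: {T (W or X); T (not X or X); F (not W implies U)}.
F (not W implies U): α-rule — add T not W, F U.
T (W or X): β-rule — branch into T W  //  T X.
  branch 1 (add T W):
    × closes — contains both W and not W.
  branch 2 (add T X):
    T (not X or X): β-rule — branch into T not X  //  T X.
      branch 2.1 (add T not X):
        × closes — contains both X and not X.
      branch 2.2 (add T X):
        ○ open, literals {U=false, W=false, X=true}.
2 branches closed, 1 open.
An open branch gives a countermodel: U=false, W=false, X=true (unmentioned atoms arbitrary); the premises hold there but the conclusion fails.

No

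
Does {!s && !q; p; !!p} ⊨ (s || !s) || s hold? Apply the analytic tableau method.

Yes

Initial set: {T (!s && !q); T p; T !!p; F ((s || !s) || s)}.
T (!s && !q): α-rule — add T !s, T !q.
T !!p: drop double negation, giving T p.
F ((s || !s) || s): α-rule — add F (s || !s), F s.
F (s || !s): α-rule — add F s, F !s.
× closes — contains both s and !s.
All 1 branch closes.
Every branch closed, so the premises entail the conclusion.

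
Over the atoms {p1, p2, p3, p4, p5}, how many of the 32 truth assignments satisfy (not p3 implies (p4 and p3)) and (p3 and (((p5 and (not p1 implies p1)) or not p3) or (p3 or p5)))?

16

Initial set: {((not p3 implies (p4 and p3)) and (p3 and (((p5 and (not p1 implies p1)) or not p3) or (p3 or p5))))}.
((not p3 implies (p4 and p3)) and (p3 and (((p5 and (not p1 implies p1)) or not p3) or (p3 or p5)))): α-rule — add (not p3 implies (p4 and p3)), (p3 and (((p5 and (not p1 implies p1)) or not p3) or (p3 or p5))).
(p3 and (((p5 and (not p1 implies p1)) or not p3) or (p3 or p5))): α-rule — add p3, (((p5 and (not p1 implies p1)) or not p3) or (p3 or p5)).
(not p3 implies (p4 and p3)): β-rule — branch into not not p3  //  (p4 and p3).
  branch 1 (add not not p3):
    (((p5 and (not p1 implies p1)) or not p3) or (p3 or p5)): β-rule — branch into ((p5 and (not p1 implies p1)) or not p3)  //  (p3 or p5).
      branch 1.1 (add ((p5 and (not p1 implies p1)) or not p3)):
        ((p5 and (not p1 implies p1)) or not p3): β-rule — branch into (p5 and (not p1 implies p1))  //  not p3.
          branch 1.1.1 (add (p5 and (not p1 implies p1))):
            (p5 and (not p1 implies p1)): α-rule — add p5, (not p1 implies p1).
            (not p1 implies p1): β-rule — branch into not not p1  //  p1.
              branch 1.1.1.1 (add not not p1):
                ○ open, literals {p1=true, p3=true, p5=true}.
              branch 1.1.1.2 (add p1):
                ○ open, literals {p1=true, p3=true, p5=true}.
          branch 1.1.2 (add not p3):
            × closes — contains both p3 and not p3.
      branch 1.2 (add (p3 or p5)):
        (p3 or p5): β-rule — branch into p3  //  p5.
          branch 1.2.1 (add p3):
            ○ open, literals {p3=true}.
          branch 1.2.2 (add p5):
            ○ open, literals {p3=true, p5=true}.
  branch 2 (add (p4 and p3)):
    (p4 and p3): α-rule — add p4, p3.
    (((p5 and (not p1 implies p1)) or not p3) or (p3 or p5)): β-rule — branch into ((p5 and (not p1 implies p1)) or not p3)  //  (p3 or p5).
      branch 2.1 (add ((p5 and (not p1 implies p1)) or not p3)):
        ((p5 and (not p1 implies p1)) or not p3): β-rule — branch into (p5 and (not p1 implies p1))  //  not p3.
          branch 2.1.1 (add (p5 and (not p1 implies p1))):
            (p5 and (not p1 implies p1)): α-rule — add p5, (not p1 implies p1).
            (not p1 implies p1): β-rule — branch into not not p1  //  p1.
              branch 2.1.1.1 (add not not p1):
                ○ open, literals {p1=true, p3=true, p4=true, p5=true}.
              branch 2.1.1.2 (add p1):
                ○ open, literals {p1=true, p3=true, p4=true, p5=true}.
          branch 2.1.2 (add not p3):
            × closes — contains both p3 and not p3.
      branch 2.2 (add (p3 or p5)):
        (p3 or p5): β-rule — branch into p3  //  p5.
          branch 2.2.1 (add p3):
            ○ open, literals {p3=true, p4=true}.
          branch 2.2.2 (add p5):
            ○ open, literals {p3=true, p4=true, p5=true}.
2 branches closed, 8 open.
Each open branch fixes some atoms; the unmentioned ones are free. Counting distinct full assignments: branch {p1=true, p3=true, p5=true} (p2, p4) contributes 4 new; branch {p1=true, p3=true, p5=true} (p2, p4) contributes 0 new; branch {p3=true} (p1, p2, p4, p5) contributes 12 new; branch {p3=true, p5=true} (p1, p2, p4) contributes 0 new; branch {p1=true, p3=true, p4=true, p5=true} (p2) contributes 0 new; branch {p1=true, p3=true, p4=true, p5=true} (p2) contributes 0 new; branch {p3=true, p4=true} (p1, p2, p5) contributes 0 new; branch {p3=true, p4=true, p5=true} (p1, p2) contributes 0 new. Total: 16.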